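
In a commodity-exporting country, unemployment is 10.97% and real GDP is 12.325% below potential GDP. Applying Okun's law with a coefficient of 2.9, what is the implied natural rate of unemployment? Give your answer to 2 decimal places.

6.72%

From Okun's law, u - u* = -(output gap)/β = -(-12.325)/2.9 = 4.25 points.
So u* = 10.97 - 4.25 = 6.72%.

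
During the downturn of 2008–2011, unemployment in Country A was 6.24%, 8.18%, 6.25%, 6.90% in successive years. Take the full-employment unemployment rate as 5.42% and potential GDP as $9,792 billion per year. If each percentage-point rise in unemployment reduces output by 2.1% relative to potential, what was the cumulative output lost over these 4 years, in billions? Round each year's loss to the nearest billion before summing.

Year 2008: gap = -2.1 × (6.24 - 5.42) = -1.722%, loss ≈ 9792 × 1.722/100 ≈ 169.
Year 2009: gap = -2.1 × (8.18 - 5.42) = -5.796%, loss ≈ 9792 × 5.796/100 ≈ 568.
Year 2010: gap = -2.1 × (6.25 - 5.42) = -1.743%, loss ≈ 9792 × 1.743/100 ≈ 171.
Year 2011: gap = -2.1 × (6.9 - 5.42) = -3.108%, loss ≈ 9792 × 3.108/100 ≈ 304.
Total lost output = 169 + 568 + 171 + 304 = 1212 billion.

$1,212 billion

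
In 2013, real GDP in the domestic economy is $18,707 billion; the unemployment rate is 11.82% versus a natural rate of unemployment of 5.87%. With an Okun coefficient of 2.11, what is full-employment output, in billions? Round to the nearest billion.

$21,393 billion

Unemployment gap = 11.82 - 5.87 = 5.95 points, so output gap = -2.11 × 5.95 = -12.5545%.
Since Y = Y* × (1 + gap/100), Y* = 18707/0.874455 ≈ 21393 billion.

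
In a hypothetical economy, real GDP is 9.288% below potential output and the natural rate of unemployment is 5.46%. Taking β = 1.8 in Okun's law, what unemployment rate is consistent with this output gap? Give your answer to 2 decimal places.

From Okun's law, u - u* = -(output gap)/β = -(-9.288)/1.8 = 5.16 points.
So u = 5.46 + 5.16 = 10.62%.

10.62%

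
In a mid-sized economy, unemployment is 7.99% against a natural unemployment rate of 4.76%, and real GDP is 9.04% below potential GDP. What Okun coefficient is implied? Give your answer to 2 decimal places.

β ≈ 2.80

Okun's law: output gap = -β × (u - u*).
-9.04 = -β × (7.99 - 4.76) = -β × 3.23, so β = 9.04/3.23 = 2.80.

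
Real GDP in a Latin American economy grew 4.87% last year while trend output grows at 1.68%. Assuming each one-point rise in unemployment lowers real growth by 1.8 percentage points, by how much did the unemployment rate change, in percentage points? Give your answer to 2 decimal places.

-1.77 percentage points

Growth-rate Okun's law: g_Y = g_Y* - β × Δu, so Δu = (g_Y* - g_Y)/β.
Δu = (1.68 - 4.87)/1.8 = -3.19/1.8 = -1.77 percentage points.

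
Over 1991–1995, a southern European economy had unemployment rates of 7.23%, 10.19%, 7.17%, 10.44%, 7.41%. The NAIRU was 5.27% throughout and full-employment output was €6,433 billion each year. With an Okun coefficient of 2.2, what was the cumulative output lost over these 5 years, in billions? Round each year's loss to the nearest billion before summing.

Year 1991: gap = -2.2 × (7.23 - 5.27) = -4.312%, loss ≈ 6433 × 4.312/100 ≈ 277.
Year 1992: gap = -2.2 × (10.19 - 5.27) = -10.824%, loss ≈ 6433 × 10.824/100 ≈ 696.
Year 1993: gap = -2.2 × (7.17 - 5.27) = -4.18%, loss ≈ 6433 × 4.18/100 ≈ 269.
Year 1994: gap = -2.2 × (10.44 - 5.27) = -11.374%, loss ≈ 6433 × 11.374/100 ≈ 732.
Year 1995: gap = -2.2 × (7.41 - 5.27) = -4.708%, loss ≈ 6433 × 4.708/100 ≈ 303.
Total lost output = 277 + 696 + 269 + 732 + 303 = 2277 billion.

€2,277 billion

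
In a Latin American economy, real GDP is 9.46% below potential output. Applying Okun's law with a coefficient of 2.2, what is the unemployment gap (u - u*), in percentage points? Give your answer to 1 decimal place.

Okun's law: output gap = -β × (u - u*), so u - u* = -(output gap)/β.
u - u* = -(-9.46)/2.2 = 4.3 percentage points.

4.3 percentage points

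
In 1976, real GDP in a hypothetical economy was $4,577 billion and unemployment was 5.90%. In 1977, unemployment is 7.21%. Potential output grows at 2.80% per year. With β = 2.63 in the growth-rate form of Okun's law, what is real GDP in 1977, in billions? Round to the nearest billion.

Δu = 7.21 - 5.9 = 1.31 points.
Okun's law (growth form): g_Y = g_Y* - β × Δu = 2.80 - 2.63 × (1.31) = 2.8 - 3.4453 = -0.6453%.
Real GDP in the next year = 4577 × (1 - 0.6453/100) = 4577 × 0.993547 ≈ 4547 billion.

$4,547 billion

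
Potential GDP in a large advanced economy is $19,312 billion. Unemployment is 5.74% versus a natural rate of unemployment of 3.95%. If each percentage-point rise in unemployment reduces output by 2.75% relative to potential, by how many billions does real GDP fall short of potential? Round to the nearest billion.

Output gap = -2.75 × (5.74 - 3.95) = -2.75 × 1.79 = -4.9225%.
Actual GDP ≈ 19312 × 0.950775 ≈ 18361 billion, so the shortfall is 19312 - 18361 = 951 billion.

$951 billion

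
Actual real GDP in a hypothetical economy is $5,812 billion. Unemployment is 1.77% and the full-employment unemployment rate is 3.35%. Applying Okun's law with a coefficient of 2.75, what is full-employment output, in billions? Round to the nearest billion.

$5,570 billion

Unemployment gap = 1.77 - 3.35 = -1.58 points, so output gap = -2.75 × (-1.58) = 4.345%.
Since Y = Y* × (1 + gap/100), Y* = 5812/1.04345 ≈ 5570 billion.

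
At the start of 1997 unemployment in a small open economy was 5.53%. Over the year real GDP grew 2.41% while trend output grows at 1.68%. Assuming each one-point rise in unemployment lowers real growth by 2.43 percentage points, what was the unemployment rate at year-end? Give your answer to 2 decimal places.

5.23%

Growth-rate Okun's law: g_Y = g_Y* - β × Δu, so Δu = (g_Y* - g_Y)/β.
Δu = (1.68 - 2.41)/2.43 = -0.73/2.43 = -0.30 percentage points.
Year-end unemployment = 5.53 - 0.3 = 5.23%.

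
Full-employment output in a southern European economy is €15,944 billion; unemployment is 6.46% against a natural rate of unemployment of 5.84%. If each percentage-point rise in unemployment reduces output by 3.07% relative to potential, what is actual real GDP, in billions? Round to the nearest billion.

Unemployment gap = 6.46 - 5.84 = 0.62 points, so the output gap is -3.07 × 0.62 = -1.9034%.
Actual GDP = 15944 × (1 - 1.9034/100) = 15944 × 0.980966 ≈ 15641 billion.

€15,641 billion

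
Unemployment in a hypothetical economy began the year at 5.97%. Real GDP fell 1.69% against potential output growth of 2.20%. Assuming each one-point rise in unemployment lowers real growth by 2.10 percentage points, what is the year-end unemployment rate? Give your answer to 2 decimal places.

7.82%

Growth-rate Okun's law: g_Y = g_Y* - β × Δu, so Δu = (g_Y* - g_Y)/β.
Δu = (2.2 + 1.69)/2.10 = 3.89/2.10 = 1.85 percentage points.
Year-end unemployment = 5.97 + 1.85 = 7.82%.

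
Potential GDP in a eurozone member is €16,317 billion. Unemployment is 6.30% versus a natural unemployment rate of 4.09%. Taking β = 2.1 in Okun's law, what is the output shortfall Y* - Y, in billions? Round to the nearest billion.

€757 billion

Output gap = -2.1 × (6.3 - 4.09) = -2.1 × 2.21 = -4.641%.
Actual GDP ≈ 16317 × 0.95359 ≈ 15560 billion, so the shortfall is 16317 - 15560 = 757 billion.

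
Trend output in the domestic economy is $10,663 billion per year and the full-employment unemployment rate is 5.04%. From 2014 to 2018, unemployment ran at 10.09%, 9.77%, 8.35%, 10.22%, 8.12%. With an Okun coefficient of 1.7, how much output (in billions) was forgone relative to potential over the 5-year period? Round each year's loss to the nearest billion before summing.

$3,869 billion

Year 2014: gap = -1.7 × (10.09 - 5.04) = -8.585%, loss ≈ 10663 × 8.585/100 ≈ 915.
Year 2015: gap = -1.7 × (9.77 - 5.04) = -8.041%, loss ≈ 10663 × 8.041/100 ≈ 857.
Year 2016: gap = -1.7 × (8.35 - 5.04) = -5.627%, loss ≈ 10663 × 5.627/100 ≈ 600.
Year 2017: gap = -1.7 × (10.22 - 5.04) = -8.806%, loss ≈ 10663 × 8.806/100 ≈ 939.
Year 2018: gap = -1.7 × (8.12 - 5.04) = -5.236%, loss ≈ 10663 × 5.236/100 ≈ 558.
Total lost output = 915 + 857 + 600 + 939 + 558 = 3869 billion.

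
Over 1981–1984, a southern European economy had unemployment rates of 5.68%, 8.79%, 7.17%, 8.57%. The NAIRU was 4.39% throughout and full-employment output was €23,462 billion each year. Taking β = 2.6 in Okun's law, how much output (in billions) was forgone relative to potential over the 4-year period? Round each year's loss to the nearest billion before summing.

Year 1981: gap = -2.6 × (5.68 - 4.39) = -3.354%, loss ≈ 23462 × 3.354/100 ≈ 787.
Year 1982: gap = -2.6 × (8.79 - 4.39) = -11.44%, loss ≈ 23462 × 11.44/100 ≈ 2684.
Year 1983: gap = -2.6 × (7.17 - 4.39) = -7.228%, loss ≈ 23462 × 7.228/100 ≈ 1696.
Year 1984: gap = -2.6 × (8.57 - 4.39) = -10.868%, loss ≈ 23462 × 10.868/100 ≈ 2550.
Total lost output = 787 + 2684 + 1696 + 2550 = 7717 billion.

€7,717 billion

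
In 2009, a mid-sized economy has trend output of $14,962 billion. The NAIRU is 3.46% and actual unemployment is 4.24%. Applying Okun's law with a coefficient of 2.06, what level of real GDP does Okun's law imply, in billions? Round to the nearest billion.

$14,722 billion

Unemployment gap = 4.24 - 3.46 = 0.78 points, so the output gap is -2.06 × 0.78 = -1.6068%.
Actual GDP = 14962 × (1 - 1.6068/100) = 14962 × 0.983932 ≈ 14722 billion.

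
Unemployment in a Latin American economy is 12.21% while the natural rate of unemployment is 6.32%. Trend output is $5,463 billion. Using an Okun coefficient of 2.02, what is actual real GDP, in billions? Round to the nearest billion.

Unemployment gap = 12.21 - 6.32 = 5.89 points, so the output gap is -2.02 × 5.89 = -11.8978%.
Actual GDP = 5463 × (1 - 11.8978/100) = 5463 × 0.881022 ≈ 4813 billion.

$4,813 billion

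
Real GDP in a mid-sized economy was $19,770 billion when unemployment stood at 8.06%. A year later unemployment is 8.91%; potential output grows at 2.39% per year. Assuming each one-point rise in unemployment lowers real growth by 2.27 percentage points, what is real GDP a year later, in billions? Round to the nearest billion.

$19,861 billion

Δu = 8.91 - 8.06 = 0.85 points.
Okun's law (growth form): g_Y = g_Y* - β × Δu = 2.39 - 2.27 × (0.85) = 2.39 - 1.9295 = 0.4605%.
Real GDP in the next year = 19770 × (1 + 0.4605/100) = 19770 × 1.004605 ≈ 19861 billion.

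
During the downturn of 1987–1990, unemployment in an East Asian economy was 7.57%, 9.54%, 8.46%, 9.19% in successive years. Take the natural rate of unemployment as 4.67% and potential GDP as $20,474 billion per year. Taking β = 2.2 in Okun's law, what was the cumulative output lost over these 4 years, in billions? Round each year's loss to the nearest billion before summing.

$7,243 billion

Year 1987: gap = -2.2 × (7.57 - 4.67) = -6.38%, loss ≈ 20474 × 6.38/100 ≈ 1306.
Year 1988: gap = -2.2 × (9.54 - 4.67) = -10.714%, loss ≈ 20474 × 10.714/100 ≈ 2194.
Year 1989: gap = -2.2 × (8.46 - 4.67) = -8.338%, loss ≈ 20474 × 8.338/100 ≈ 1707.
Year 1990: gap = -2.2 × (9.19 - 4.67) = -9.944%, loss ≈ 20474 × 9.944/100 ≈ 2036.
Total lost output = 1306 + 2194 + 1707 + 2036 = 7243 billion.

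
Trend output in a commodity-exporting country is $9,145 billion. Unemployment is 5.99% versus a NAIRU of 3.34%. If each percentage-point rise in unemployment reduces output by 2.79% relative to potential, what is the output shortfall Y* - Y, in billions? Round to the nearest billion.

$676 billion

Output gap = -2.79 × (5.99 - 3.34) = -2.79 × 2.65 = -7.3935%.
Actual GDP ≈ 9145 × 0.926065 ≈ 8469 billion, so the shortfall is 9145 - 8469 = 676 billion.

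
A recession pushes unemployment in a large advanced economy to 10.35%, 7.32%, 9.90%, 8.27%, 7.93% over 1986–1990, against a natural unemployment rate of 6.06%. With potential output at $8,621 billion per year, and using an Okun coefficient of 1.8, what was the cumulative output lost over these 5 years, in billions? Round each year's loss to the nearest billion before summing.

Year 1986: gap = -1.8 × (10.35 - 6.06) = -7.722%, loss ≈ 8621 × 7.722/100 ≈ 666.
Year 1987: gap = -1.8 × (7.32 - 6.06) = -2.268%, loss ≈ 8621 × 2.268/100 ≈ 196.
Year 1988: gap = -1.8 × (9.9 - 6.06) = -6.912%, loss ≈ 8621 × 6.912/100 ≈ 596.
Year 1989: gap = -1.8 × (8.27 - 6.06) = -3.978%, loss ≈ 8621 × 3.978/100 ≈ 343.
Year 1990: gap = -1.8 × (7.93 - 6.06) = -3.366%, loss ≈ 8621 × 3.366/100 ≈ 290.
Total lost output = 666 + 196 + 596 + 343 + 290 = 2091 billion.

$2,091 billion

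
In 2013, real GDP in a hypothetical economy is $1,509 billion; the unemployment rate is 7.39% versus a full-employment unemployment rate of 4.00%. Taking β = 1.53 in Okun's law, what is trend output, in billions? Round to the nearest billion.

$1,592 billion

Unemployment gap = 7.39 - 4 = 3.39 points, so output gap = -1.53 × 3.39 = -5.1867%.
Since Y = Y* × (1 + gap/100), Y* = 1509/0.948133 ≈ 1592 billion.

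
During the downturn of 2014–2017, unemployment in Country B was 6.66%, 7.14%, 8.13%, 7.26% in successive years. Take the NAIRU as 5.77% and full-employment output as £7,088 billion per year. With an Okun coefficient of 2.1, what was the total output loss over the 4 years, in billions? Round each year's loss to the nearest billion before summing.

Year 2014: gap = -2.1 × (6.66 - 5.77) = -1.869%, loss ≈ 7088 × 1.869/100 ≈ 132.
Year 2015: gap = -2.1 × (7.14 - 5.77) = -2.877%, loss ≈ 7088 × 2.877/100 ≈ 204.
Year 2016: gap = -2.1 × (8.13 - 5.77) = -4.956%, loss ≈ 7088 × 4.956/100 ≈ 351.
Year 2017: gap = -2.1 × (7.26 - 5.77) = -3.129%, loss ≈ 7088 × 3.129/100 ≈ 222.
Total lost output = 132 + 204 + 351 + 222 = 909 billion.

£909 billion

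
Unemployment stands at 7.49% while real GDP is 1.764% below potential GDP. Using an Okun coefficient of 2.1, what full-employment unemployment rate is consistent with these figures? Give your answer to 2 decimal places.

From Okun's law, u - u* = -(output gap)/β = -(-1.764)/2.1 = 0.84 points.
So u* = 7.49 - 0.84 = 6.65%.

6.65%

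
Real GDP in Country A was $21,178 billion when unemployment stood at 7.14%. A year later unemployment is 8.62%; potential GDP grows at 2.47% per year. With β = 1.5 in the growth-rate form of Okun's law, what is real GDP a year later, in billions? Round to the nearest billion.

Δu = 8.62 - 7.14 = 1.48 points.
Okun's law (growth form): g_Y = g_Y* - β × Δu = 2.47 - 1.5 × (1.48) = 2.47 - 2.22 = 0.25%.
Real GDP in the next year = 21178 × (1 + 0.25/100) = 21178 × 1.0025 ≈ 21231 billion.

$21,231 billion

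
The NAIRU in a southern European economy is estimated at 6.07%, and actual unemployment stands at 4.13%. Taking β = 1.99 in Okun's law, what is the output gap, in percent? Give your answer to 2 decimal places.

The unemployment gap is 4.13 - 6.07 = -1.94 percentage points.
Okun's law gives an output gap of -1.99 × (-1.94) = 3.8606%, i.e. 3.86% above potential.

3.86%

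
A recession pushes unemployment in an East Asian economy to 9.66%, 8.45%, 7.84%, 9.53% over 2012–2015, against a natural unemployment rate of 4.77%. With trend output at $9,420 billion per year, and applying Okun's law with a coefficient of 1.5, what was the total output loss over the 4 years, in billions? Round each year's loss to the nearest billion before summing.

$2,318 billion

Year 2012: gap = -1.5 × (9.66 - 4.77) = -7.335%, loss ≈ 9420 × 7.335/100 ≈ 691.
Year 2013: gap = -1.5 × (8.45 - 4.77) = -5.52%, loss ≈ 9420 × 5.52/100 ≈ 520.
Year 2014: gap = -1.5 × (7.84 - 4.77) = -4.605%, loss ≈ 9420 × 4.605/100 ≈ 434.
Year 2015: gap = -1.5 × (9.53 - 4.77) = -7.14%, loss ≈ 9420 × 7.14/100 ≈ 673.
Total lost output = 691 + 520 + 434 + 673 = 2318 billion.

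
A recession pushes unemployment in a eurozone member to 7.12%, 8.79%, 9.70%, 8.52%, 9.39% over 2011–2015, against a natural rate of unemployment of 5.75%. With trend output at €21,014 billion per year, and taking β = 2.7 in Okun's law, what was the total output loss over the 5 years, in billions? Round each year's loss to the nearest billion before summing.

Year 2011: gap = -2.7 × (7.12 - 5.75) = -3.699%, loss ≈ 21014 × 3.699/100 ≈ 777.
Year 2012: gap = -2.7 × (8.79 - 5.75) = -8.208%, loss ≈ 21014 × 8.208/100 ≈ 1725.
Year 2013: gap = -2.7 × (9.7 - 5.75) = -10.665%, loss ≈ 21014 × 10.665/100 ≈ 2241.
Year 2014: gap = -2.7 × (8.52 - 5.75) = -7.479%, loss ≈ 21014 × 7.479/100 ≈ 1572.
Year 2015: gap = -2.7 × (9.39 - 5.75) = -9.828%, loss ≈ 21014 × 9.828/100 ≈ 2065.
Total lost output = 777 + 1725 + 2241 + 1572 + 2065 = 8380 billion.

€8,380 billion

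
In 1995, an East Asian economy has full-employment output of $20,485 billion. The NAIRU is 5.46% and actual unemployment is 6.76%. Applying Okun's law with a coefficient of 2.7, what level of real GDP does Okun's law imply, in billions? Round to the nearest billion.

Unemployment gap = 6.76 - 5.46 = 1.3 points, so the output gap is -2.7 × 1.3 = -3.51%.
Actual GDP = 20485 × (1 - 3.51/100) = 20485 × 0.9649 ≈ 19766 billion.

$19,766 billion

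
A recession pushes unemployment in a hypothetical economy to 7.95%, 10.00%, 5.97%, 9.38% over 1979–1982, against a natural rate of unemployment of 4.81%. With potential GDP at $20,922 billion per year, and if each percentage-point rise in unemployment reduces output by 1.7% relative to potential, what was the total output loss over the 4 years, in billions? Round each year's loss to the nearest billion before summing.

$5,001 billion

Year 1979: gap = -1.7 × (7.95 - 4.81) = -5.338%, loss ≈ 20922 × 5.338/100 ≈ 1117.
Year 1980: gap = -1.7 × (10 - 4.81) = -8.823%, loss ≈ 20922 × 8.823/100 ≈ 1846.
Year 1981: gap = -1.7 × (5.97 - 4.81) = -1.972%, loss ≈ 20922 × 1.972/100 ≈ 413.
Year 1982: gap = -1.7 × (9.38 - 4.81) = -7.769%, loss ≈ 20922 × 7.769/100 ≈ 1625.
Total lost output = 1117 + 1846 + 413 + 1625 = 5001 billion.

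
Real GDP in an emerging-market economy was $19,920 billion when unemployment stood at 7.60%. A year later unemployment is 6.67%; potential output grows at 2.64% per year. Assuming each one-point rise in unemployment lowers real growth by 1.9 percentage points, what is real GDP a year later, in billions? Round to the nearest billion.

$20,798 billion

Δu = 6.67 - 7.6 = -0.93 points.
Okun's law (growth form): g_Y = g_Y* - β × Δu = 2.64 - 1.9 × (-0.93) = 2.64 + 1.767 = 4.407%.
Real GDP in the next year = 19920 × (1 + 4.407/100) = 19920 × 1.04407 ≈ 20798 billion.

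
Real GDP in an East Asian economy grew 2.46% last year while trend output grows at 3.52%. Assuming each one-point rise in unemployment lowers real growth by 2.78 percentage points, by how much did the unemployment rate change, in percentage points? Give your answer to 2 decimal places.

Growth-rate Okun's law: g_Y = g_Y* - β × Δu, so Δu = (g_Y* - g_Y)/β.
Δu = (3.52 - 2.46)/2.78 = 1.06/2.78 = 0.38 percentage points.

0.38 percentage points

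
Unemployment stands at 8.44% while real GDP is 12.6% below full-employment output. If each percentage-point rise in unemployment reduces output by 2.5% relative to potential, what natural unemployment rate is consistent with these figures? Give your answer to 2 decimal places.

From Okun's law, u - u* = -(output gap)/β = -(-12.6)/2.5 = 5.04 points.
So u* = 8.44 - 5.04 = 3.40%.

3.40%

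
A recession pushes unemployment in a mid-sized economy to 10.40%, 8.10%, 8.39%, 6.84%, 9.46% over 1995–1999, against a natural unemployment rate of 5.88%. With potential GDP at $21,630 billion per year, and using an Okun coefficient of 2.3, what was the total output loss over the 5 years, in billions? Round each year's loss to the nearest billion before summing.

Year 1995: gap = -2.3 × (10.4 - 5.88) = -10.396%, loss ≈ 21630 × 10.396/100 ≈ 2249.
Year 1996: gap = -2.3 × (8.1 - 5.88) = -5.106%, loss ≈ 21630 × 5.106/100 ≈ 1104.
Year 1997: gap = -2.3 × (8.39 - 5.88) = -5.773%, loss ≈ 21630 × 5.773/100 ≈ 1249.
Year 1998: gap = -2.3 × (6.84 - 5.88) = -2.208%, loss ≈ 21630 × 2.208/100 ≈ 478.
Year 1999: gap = -2.3 × (9.46 - 5.88) = -8.234%, loss ≈ 21630 × 8.234/100 ≈ 1781.
Total lost output = 2249 + 1104 + 1249 + 478 + 1781 = 6861 billion.

$6,861 billion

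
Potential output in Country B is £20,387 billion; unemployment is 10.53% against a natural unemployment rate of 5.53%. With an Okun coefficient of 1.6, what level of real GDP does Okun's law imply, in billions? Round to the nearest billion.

£18,756 billion

Unemployment gap = 10.53 - 5.53 = 5 points, so the output gap is -1.6 × 5 = -8%.
Actual GDP = 20387 × (1 - 8/100) = 20387 × 0.92 ≈ 18756 billion.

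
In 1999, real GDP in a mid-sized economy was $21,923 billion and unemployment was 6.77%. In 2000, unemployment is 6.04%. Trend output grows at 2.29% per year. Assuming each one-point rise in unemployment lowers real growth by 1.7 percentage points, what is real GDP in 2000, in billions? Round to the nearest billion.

Δu = 6.04 - 6.77 = -0.73 points.
Okun's law (growth form): g_Y = g_Y* - β × Δu = 2.29 - 1.7 × (-0.73) = 2.29 + 1.241 = 3.531%.
Real GDP in the next year = 21923 × (1 + 3.531/100) = 21923 × 1.03531 ≈ 22697 billion.

$22,697 billion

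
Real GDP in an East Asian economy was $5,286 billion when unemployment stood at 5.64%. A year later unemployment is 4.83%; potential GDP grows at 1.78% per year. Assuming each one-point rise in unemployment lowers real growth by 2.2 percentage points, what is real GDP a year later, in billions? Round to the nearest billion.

Δu = 4.83 - 5.64 = -0.81 points.
Okun's law (growth form): g_Y = g_Y* - β × Δu = 1.78 - 2.2 × (-0.81) = 1.78 + 1.782 = 3.562%.
Real GDP in the next year = 5286 × (1 + 3.562/100) = 5286 × 1.03562 ≈ 5474 billion.

$5,474 billion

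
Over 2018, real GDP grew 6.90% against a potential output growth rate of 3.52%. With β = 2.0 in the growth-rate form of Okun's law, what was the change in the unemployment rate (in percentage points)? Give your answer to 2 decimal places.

-1.69 percentage points

Growth-rate Okun's law: g_Y = g_Y* - β × Δu, so Δu = (g_Y* - g_Y)/β.
Δu = (3.52 - 6.9)/2.0 = -3.38/2.0 = -1.69 percentage points.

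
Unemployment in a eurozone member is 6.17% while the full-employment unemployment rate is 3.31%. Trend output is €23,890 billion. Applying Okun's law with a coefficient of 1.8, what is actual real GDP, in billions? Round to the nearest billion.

Unemployment gap = 6.17 - 3.31 = 2.86 points, so the output gap is -1.8 × 2.86 = -5.148%.
Actual GDP = 23890 × (1 - 5.148/100) = 23890 × 0.94852 ≈ 22660 billion.

€22,660 billion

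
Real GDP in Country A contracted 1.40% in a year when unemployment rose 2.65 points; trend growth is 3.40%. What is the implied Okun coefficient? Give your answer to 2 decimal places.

β ≈ 1.81

Growth form: g_Y = g_Y* - β × Δu, so β = (g_Y* - g_Y)/Δu.
β = (3.4 + 1.4)/2.65 = 4.8/2.65 = 1.81.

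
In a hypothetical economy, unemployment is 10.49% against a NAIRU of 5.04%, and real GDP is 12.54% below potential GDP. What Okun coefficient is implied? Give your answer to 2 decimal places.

β ≈ 2.30

Okun's law: output gap = -β × (u - u*).
-12.54 = -β × (10.49 - 5.04) = -β × 5.45, so β = 12.54/5.45 = 2.30.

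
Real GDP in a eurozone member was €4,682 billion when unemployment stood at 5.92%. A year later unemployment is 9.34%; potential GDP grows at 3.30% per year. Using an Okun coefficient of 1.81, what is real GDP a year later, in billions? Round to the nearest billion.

Δu = 9.34 - 5.92 = 3.42 points.
Okun's law (growth form): g_Y = g_Y* - β × Δu = 3.30 - 1.81 × (3.42) = 3.3 - 6.1902 = -2.8902%.
Real GDP in the next year = 4682 × (1 - 2.8902/100) = 4682 × 0.971098 ≈ 4547 billion.

€4,547 billion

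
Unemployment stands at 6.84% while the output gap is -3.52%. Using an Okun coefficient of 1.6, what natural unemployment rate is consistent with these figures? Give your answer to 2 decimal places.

4.64%

From Okun's law, u - u* = -(output gap)/β = -(-3.52)/1.6 = 2.2 points.
So u* = 6.84 - 2.2 = 4.64%.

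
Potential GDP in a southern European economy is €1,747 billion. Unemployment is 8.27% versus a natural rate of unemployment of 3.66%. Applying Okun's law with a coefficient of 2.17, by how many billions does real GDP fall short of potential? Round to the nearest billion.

€175 billion

Output gap = -2.17 × (8.27 - 3.66) = -2.17 × 4.61 = -10.0037%.
Actual GDP ≈ 1747 × 0.899963 ≈ 1572 billion, so the shortfall is 1747 - 1572 = 175 billion.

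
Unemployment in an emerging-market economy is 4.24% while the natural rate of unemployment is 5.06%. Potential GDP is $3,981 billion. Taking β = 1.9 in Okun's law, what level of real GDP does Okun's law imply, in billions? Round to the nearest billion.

Unemployment gap = 4.24 - 5.06 = -0.82 points, so the output gap is -1.9 × (-0.82) = 1.558%.
Actual GDP = 3981 × (1 + 1.558/100) = 3981 × 1.01558 ≈ 4043 billion.

$4,043 billion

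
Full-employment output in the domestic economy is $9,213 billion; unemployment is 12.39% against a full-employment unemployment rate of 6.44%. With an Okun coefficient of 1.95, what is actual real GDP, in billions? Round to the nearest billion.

Unemployment gap = 12.39 - 6.44 = 5.95 points, so the output gap is -1.95 × 5.95 = -11.6025%.
Actual GDP = 9213 × (1 - 11.6025/100) = 9213 × 0.883975 ≈ 8144 billion.

$8,144 billion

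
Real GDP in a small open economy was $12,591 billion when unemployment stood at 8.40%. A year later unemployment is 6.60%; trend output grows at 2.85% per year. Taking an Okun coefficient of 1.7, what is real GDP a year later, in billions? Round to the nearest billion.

Δu = 6.6 - 8.4 = -1.8 points.
Okun's law (growth form): g_Y = g_Y* - β × Δu = 2.85 - 1.7 × (-1.80) = 2.85 + 3.06 = 5.91%.
Real GDP in the next year = 12591 × (1 + 5.91/100) = 12591 × 1.0591 ≈ 13335 billion.

$13,335 billion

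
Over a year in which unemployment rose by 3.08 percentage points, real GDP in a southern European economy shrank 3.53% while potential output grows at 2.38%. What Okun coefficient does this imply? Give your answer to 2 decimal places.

β ≈ 1.92

Growth form: g_Y = g_Y* - β × Δu, so β = (g_Y* - g_Y)/Δu.
β = (2.38 + 3.53)/3.08 = 5.91/3.08 = 1.92.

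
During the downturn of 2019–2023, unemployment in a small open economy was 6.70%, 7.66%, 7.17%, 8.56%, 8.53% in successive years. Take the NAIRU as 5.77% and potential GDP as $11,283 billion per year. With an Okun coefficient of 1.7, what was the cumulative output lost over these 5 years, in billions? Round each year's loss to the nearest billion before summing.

Year 2019: gap = -1.7 × (6.7 - 5.77) = -1.581%, loss ≈ 11283 × 1.581/100 ≈ 178.
Year 2020: gap = -1.7 × (7.66 - 5.77) = -3.213%, loss ≈ 11283 × 3.213/100 ≈ 363.
Year 2021: gap = -1.7 × (7.17 - 5.77) = -2.38%, loss ≈ 11283 × 2.38/100 ≈ 269.
Year 2022: gap = -1.7 × (8.56 - 5.77) = -4.743%, loss ≈ 11283 × 4.743/100 ≈ 535.
Year 2023: gap = -1.7 × (8.53 - 5.77) = -4.692%, loss ≈ 11283 × 4.692/100 ≈ 529.
Total lost output = 178 + 363 + 269 + 535 + 529 = 1874 billion.

$1,874 billion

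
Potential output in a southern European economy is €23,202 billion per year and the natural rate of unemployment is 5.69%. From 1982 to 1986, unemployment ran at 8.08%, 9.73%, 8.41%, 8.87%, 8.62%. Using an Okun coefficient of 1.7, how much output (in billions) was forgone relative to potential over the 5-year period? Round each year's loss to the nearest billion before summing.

€6,020 billion

Year 1982: gap = -1.7 × (8.08 - 5.69) = -4.063%, loss ≈ 23202 × 4.063/100 ≈ 943.
Year 1983: gap = -1.7 × (9.73 - 5.69) = -6.868%, loss ≈ 23202 × 6.868/100 ≈ 1594.
Year 1984: gap = -1.7 × (8.41 - 5.69) = -4.624%, loss ≈ 23202 × 4.624/100 ≈ 1073.
Year 1985: gap = -1.7 × (8.87 - 5.69) = -5.406%, loss ≈ 23202 × 5.406/100 ≈ 1254.
Year 1986: gap = -1.7 × (8.62 - 5.69) = -4.981%, loss ≈ 23202 × 4.981/100 ≈ 1156.
Total lost output = 943 + 1594 + 1073 + 1254 + 1156 = 6020 billion.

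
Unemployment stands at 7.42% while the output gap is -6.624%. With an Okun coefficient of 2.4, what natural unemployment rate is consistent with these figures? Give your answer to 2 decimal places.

4.66%

From Okun's law, u - u* = -(output gap)/β = -(-6.624)/2.4 = 2.76 points.
So u* = 7.42 - 2.76 = 4.66%.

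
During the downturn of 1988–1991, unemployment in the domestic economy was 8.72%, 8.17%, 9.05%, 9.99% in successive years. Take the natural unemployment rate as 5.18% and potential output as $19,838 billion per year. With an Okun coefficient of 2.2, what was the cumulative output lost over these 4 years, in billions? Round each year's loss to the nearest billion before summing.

Year 1988: gap = -2.2 × (8.72 - 5.18) = -7.788%, loss ≈ 19838 × 7.788/100 ≈ 1545.
Year 1989: gap = -2.2 × (8.17 - 5.18) = -6.578%, loss ≈ 19838 × 6.578/100 ≈ 1305.
Year 1990: gap = -2.2 × (9.05 - 5.18) = -8.514%, loss ≈ 19838 × 8.514/100 ≈ 1689.
Year 1991: gap = -2.2 × (9.99 - 5.18) = -10.582%, loss ≈ 19838 × 10.582/100 ≈ 2099.
Total lost output = 1545 + 1305 + 1689 + 2099 = 6638 billion.

$6,638 billion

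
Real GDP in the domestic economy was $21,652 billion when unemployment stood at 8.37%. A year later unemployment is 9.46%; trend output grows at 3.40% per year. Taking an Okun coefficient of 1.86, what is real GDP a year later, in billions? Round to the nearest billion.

Δu = 9.46 - 8.37 = 1.09 points.
Okun's law (growth form): g_Y = g_Y* - β × Δu = 3.40 - 1.86 × (1.09) = 3.4 - 2.0274 = 1.3726%.
Real GDP in the next year = 21652 × (1 + 1.3726/100) = 21652 × 1.013726 ≈ 21949 billion.

$21,949 billion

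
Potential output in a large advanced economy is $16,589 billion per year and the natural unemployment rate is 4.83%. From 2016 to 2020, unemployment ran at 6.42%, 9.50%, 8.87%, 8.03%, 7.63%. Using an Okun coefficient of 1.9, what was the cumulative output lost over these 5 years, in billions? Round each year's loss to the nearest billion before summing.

Year 2016: gap = -1.9 × (6.42 - 4.83) = -3.021%, loss ≈ 16589 × 3.021/100 ≈ 501.
Year 2017: gap = -1.9 × (9.5 - 4.83) = -8.873%, loss ≈ 16589 × 8.873/100 ≈ 1472.
Year 2018: gap = -1.9 × (8.87 - 4.83) = -7.676%, loss ≈ 16589 × 7.676/100 ≈ 1273.
Year 2019: gap = -1.9 × (8.03 - 4.83) = -6.08%, loss ≈ 16589 × 6.08/100 ≈ 1009.
Year 2020: gap = -1.9 × (7.63 - 4.83) = -5.32%, loss ≈ 16589 × 5.32/100 ≈ 883.
Total lost output = 501 + 1472 + 1273 + 1009 + 883 = 5138 billion.

$5,138 billion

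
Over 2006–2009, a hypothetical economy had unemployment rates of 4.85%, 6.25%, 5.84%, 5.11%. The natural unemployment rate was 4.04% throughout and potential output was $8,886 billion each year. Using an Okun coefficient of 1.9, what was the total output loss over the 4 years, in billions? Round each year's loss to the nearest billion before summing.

$995 billion

Year 2006: gap = -1.9 × (4.85 - 4.04) = -1.539%, loss ≈ 8886 × 1.539/100 ≈ 137.
Year 2007: gap = -1.9 × (6.25 - 4.04) = -4.199%, loss ≈ 8886 × 4.199/100 ≈ 373.
Year 2008: gap = -1.9 × (5.84 - 4.04) = -3.42%, loss ≈ 8886 × 3.42/100 ≈ 304.
Year 2009: gap = -1.9 × (5.11 - 4.04) = -2.033%, loss ≈ 8886 × 2.033/100 ≈ 181.
Total lost output = 137 + 373 + 304 + 181 = 995 billion.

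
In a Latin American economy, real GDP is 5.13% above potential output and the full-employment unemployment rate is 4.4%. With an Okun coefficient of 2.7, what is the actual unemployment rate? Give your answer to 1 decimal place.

2.5%

From Okun's law, u - u* = -(output gap)/β = -(5.13)/2.7 = -1.9 points.
So u = 4.4 - 1.9 = 2.5%.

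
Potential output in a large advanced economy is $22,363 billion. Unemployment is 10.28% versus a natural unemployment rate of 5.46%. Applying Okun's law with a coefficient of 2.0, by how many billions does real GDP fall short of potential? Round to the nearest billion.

$2,156 billion

Output gap = -2.0 × (10.28 - 5.46) = -2 × 4.82 = -9.64%.
Actual GDP ≈ 22363 × 0.9036 ≈ 20207 billion, so the shortfall is 22363 - 20207 = 2156 billion.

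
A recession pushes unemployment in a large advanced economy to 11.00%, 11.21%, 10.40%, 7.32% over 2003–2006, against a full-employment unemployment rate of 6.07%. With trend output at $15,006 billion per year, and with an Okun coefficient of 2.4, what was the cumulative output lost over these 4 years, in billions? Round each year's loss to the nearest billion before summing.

$5,636 billion

Year 2003: gap = -2.4 × (11 - 6.07) = -11.832%, loss ≈ 15006 × 11.832/100 ≈ 1776.
Year 2004: gap = -2.4 × (11.21 - 6.07) = -12.336%, loss ≈ 15006 × 12.336/100 ≈ 1851.
Year 2005: gap = -2.4 × (10.4 - 6.07) = -10.392%, loss ≈ 15006 × 10.392/100 ≈ 1559.
Year 2006: gap = -2.4 × (7.32 - 6.07) = -3%, loss ≈ 15006 × 3/100 ≈ 450.
Total lost output = 1776 + 1851 + 1559 + 450 = 5636 billion.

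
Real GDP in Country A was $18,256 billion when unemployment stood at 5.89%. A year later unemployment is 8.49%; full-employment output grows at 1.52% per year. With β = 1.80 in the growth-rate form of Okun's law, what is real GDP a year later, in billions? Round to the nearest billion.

$17,679 billion

Δu = 8.49 - 5.89 = 2.6 points.
Okun's law (growth form): g_Y = g_Y* - β × Δu = 1.52 - 1.80 × (2.60) = 1.52 - 4.68 = -3.16%.
Real GDP in the next year = 18256 × (1 - 3.16/100) = 18256 × 0.9684 ≈ 17679 billion.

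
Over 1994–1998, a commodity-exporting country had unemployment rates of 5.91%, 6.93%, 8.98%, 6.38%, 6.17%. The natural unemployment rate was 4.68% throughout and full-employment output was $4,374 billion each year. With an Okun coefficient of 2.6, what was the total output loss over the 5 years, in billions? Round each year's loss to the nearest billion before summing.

Year 1994: gap = -2.6 × (5.91 - 4.68) = -3.198%, loss ≈ 4374 × 3.198/100 ≈ 140.
Year 1995: gap = -2.6 × (6.93 - 4.68) = -5.85%, loss ≈ 4374 × 5.85/100 ≈ 256.
Year 1996: gap = -2.6 × (8.98 - 4.68) = -11.18%, loss ≈ 4374 × 11.18/100 ≈ 489.
Year 1997: gap = -2.6 × (6.38 - 4.68) = -4.42%, loss ≈ 4374 × 4.42/100 ≈ 193.
Year 1998: gap = -2.6 × (6.17 - 4.68) = -3.874%, loss ≈ 4374 × 3.874/100 ≈ 169.
Total lost output = 140 + 256 + 489 + 193 + 169 = 1247 billion.

$1,247 billion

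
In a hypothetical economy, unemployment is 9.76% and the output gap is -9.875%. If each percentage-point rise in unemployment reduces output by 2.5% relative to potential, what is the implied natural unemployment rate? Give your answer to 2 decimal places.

From Okun's law, u - u* = -(output gap)/β = -(-9.875)/2.5 = 3.95 points.
So u* = 9.76 - 3.95 = 5.81%.

5.81%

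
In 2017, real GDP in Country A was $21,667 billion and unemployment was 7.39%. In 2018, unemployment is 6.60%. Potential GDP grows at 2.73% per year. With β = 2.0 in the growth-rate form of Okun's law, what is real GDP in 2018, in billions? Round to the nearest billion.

Δu = 6.6 - 7.39 = -0.79 points.
Okun's law (growth form): g_Y = g_Y* - β × Δu = 2.73 - 2.0 × (-0.79) = 2.73 + 1.58 = 4.31%.
Real GDP in the next year = 21667 × (1 + 4.31/100) = 21667 × 1.0431 ≈ 22601 billion.

$22,601 billion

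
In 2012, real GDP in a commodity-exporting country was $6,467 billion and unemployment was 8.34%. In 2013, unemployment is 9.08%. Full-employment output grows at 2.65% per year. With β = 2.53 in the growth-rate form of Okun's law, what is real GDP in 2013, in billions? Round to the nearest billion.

$6,517 billion

Δu = 9.08 - 8.34 = 0.74 points.
Okun's law (growth form): g_Y = g_Y* - β × Δu = 2.65 - 2.53 × (0.74) = 2.65 - 1.8722 = 0.7778%.
Real GDP in the next year = 6467 × (1 + 0.7778/100) = 6467 × 1.007778 ≈ 6517 billion.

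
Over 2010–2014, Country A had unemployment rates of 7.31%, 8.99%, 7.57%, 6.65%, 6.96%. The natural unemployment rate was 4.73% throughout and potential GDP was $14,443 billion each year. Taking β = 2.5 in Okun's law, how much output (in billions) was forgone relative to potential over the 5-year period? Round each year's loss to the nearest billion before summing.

Year 2010: gap = -2.5 × (7.31 - 4.73) = -6.45%, loss ≈ 14443 × 6.45/100 ≈ 932.
Year 2011: gap = -2.5 × (8.99 - 4.73) = -10.65%, loss ≈ 14443 × 10.65/100 ≈ 1538.
Year 2012: gap = -2.5 × (7.57 - 4.73) = -7.1%, loss ≈ 14443 × 7.1/100 ≈ 1025.
Year 2013: gap = -2.5 × (6.65 - 4.73) = -4.8%, loss ≈ 14443 × 4.8/100 ≈ 693.
Year 2014: gap = -2.5 × (6.96 - 4.73) = -5.575%, loss ≈ 14443 × 5.575/100 ≈ 805.
Total lost output = 932 + 1538 + 1025 + 693 + 805 = 4993 billion.

$4,993 billion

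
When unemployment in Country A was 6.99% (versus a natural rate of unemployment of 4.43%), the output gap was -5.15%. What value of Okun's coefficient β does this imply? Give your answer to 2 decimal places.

β ≈ 2.01

Okun's law: output gap = -β × (u - u*).
-5.15 = -β × (6.99 - 4.43) = -β × 2.56, so β = 5.15/2.56 = 2.01.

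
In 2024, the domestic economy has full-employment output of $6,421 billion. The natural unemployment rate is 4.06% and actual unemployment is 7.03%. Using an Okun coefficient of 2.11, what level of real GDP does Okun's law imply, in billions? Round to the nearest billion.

Unemployment gap = 7.03 - 4.06 = 2.97 points, so the output gap is -2.11 × 2.97 = -6.2667%.
Actual GDP = 6421 × (1 - 6.2667/100) = 6421 × 0.937333 ≈ 6019 billion.

$6,019 billion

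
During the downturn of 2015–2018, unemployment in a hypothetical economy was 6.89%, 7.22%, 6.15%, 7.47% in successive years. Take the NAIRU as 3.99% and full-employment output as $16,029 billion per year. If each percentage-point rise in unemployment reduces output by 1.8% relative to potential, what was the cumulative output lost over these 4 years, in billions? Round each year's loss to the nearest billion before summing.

Year 2015: gap = -1.8 × (6.89 - 3.99) = -5.22%, loss ≈ 16029 × 5.22/100 ≈ 837.
Year 2016: gap = -1.8 × (7.22 - 3.99) = -5.814%, loss ≈ 16029 × 5.814/100 ≈ 932.
Year 2017: gap = -1.8 × (6.15 - 3.99) = -3.888%, loss ≈ 16029 × 3.888/100 ≈ 623.
Year 2018: gap = -1.8 × (7.47 - 3.99) = -6.264%, loss ≈ 16029 × 6.264/100 ≈ 1004.
Total lost output = 837 + 932 + 623 + 1004 = 3396 billion.

$3,396 billion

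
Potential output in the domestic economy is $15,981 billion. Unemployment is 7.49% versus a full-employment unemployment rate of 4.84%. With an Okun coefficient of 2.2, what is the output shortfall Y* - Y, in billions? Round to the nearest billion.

Output gap = -2.2 × (7.49 - 4.84) = -2.2 × 2.65 = -5.83%.
Actual GDP ≈ 15981 × 0.9417 ≈ 15049 billion, so the shortfall is 15981 - 15049 = 932 billion.

$932 billion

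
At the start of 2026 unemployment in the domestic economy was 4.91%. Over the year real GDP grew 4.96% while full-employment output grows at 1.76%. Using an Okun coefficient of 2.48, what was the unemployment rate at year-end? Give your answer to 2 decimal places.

3.62%

Growth-rate Okun's law: g_Y = g_Y* - β × Δu, so Δu = (g_Y* - g_Y)/β.
Δu = (1.76 - 4.96)/2.48 = -3.2/2.48 = -1.29 percentage points.
Year-end unemployment = 4.91 - 1.29 = 3.62%.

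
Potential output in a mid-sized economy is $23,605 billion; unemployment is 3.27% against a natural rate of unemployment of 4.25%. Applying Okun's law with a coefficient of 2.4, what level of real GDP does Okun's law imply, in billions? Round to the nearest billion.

$24,160 billion

Unemployment gap = 3.27 - 4.25 = -0.98 points, so the output gap is -2.4 × (-0.98) = 2.352%.
Actual GDP = 23605 × (1 + 2.352/100) = 23605 × 1.02352 ≈ 24160 billion.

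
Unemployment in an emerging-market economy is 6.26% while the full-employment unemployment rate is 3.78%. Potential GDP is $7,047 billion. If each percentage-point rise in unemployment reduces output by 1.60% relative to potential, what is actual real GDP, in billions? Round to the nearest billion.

Unemployment gap = 6.26 - 3.78 = 2.48 points, so the output gap is -1.6 × 2.48 = -3.968%.
Actual GDP = 7047 × (1 - 3.968/100) = 7047 × 0.96032 ≈ 6767 billion.

$6,767 billion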